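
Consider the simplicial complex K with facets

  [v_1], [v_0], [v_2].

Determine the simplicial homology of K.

Fix the vertex order v_0 < v_1 < v_2 and write every simplex with vertices in increasing order. Then dim K = 0 and the simplices of K are:

  0-simplices (3): [v_0], [v_1], [v_2]

giving chain groups C_0 ≅ Z^3.

Reading off H_k = ker ∂_k / im ∂_{k+1}:

  H_0: rank C_0 − rank ∂_1 = 3 − 0 = 3, and there is no ∂_1, so H_0 = Z^3.

H_0 = Z^3.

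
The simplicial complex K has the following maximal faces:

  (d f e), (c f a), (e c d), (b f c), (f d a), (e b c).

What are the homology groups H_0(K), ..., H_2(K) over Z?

Take the total order a < b < c < d < e < f on the vertex set. Then K (dimension 2) consists of the simplices:

  0-simplices (6): a, b, c, d, e, f
  1-simplices (12): ac, ad, af, bc, be, bf, cd, ce, cf, de, df, ef
  2-simplices (6): acf, adf, bce, bcf, cde, def

giving chain groups C_0 ≅ Z^6, C_1 ≅ Z^12, C_2 ≅ Z^6.

The boundary map ∂_1: C_1 → C_0 maps an edge to its endpoints' difference, ∂[p,q] = q − p.
The 6×12 boundary matrix has rank 5 and Smith normal form diag(1,1,1,1,1).

The boundary map ∂_2: C_2 → C_1 acts by ∂[p,q,r] = [q,r] − [p,r] + [p,q]. For instance
  ∂def = ef − df + de,
  ∂cde = de − ce + cd.
This gives a 12×6 integer matrix of rank 6; reducing to Smith normal form yields diagonal entries (1,1,1,1,1,1).

Computing H_k = (kernel of ∂_k) / (image of ∂_{k+1}):

  H_0: rank C_0 − rank ∂_1 = 6 − 5 = 1, and the invariant factors of ∂_1 are all 1, so H_0 = Z.
  H_1: rank ker ∂_1 − rank ∂_2 = (12 − 5) − 6 = 1, and the invariant factors of ∂_2 are all 1, so H_1 = Z.
  H_2: rank ker ∂_2 − rank ∂_3 = (6 − 6) − 0 = 0, and there is no ∂_3, so H_2 = 0.

(K is a triangulation of the cylinder S^1 x I.)

H_0 = Z,  H_1 = Z,  H_2 = 0.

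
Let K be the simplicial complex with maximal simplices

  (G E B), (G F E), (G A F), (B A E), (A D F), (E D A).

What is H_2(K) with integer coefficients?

H_2 ≅ 0.

Take the total order A < B < D < E < F < G on the vertex set. Then K (dimension 2) consists of the simplices:

  0-simplices (6): A, B, D, E, F, G
  1-simplices (12): AB, AD, AE, AF, AG, BE, BG, DE, DF, EF, EG, FG
  2-simplices (6): ABE, ADE, ADF, AFG, BEG, EFG

so the chain groups are C_0 ≅ Z^6, C_1 ≅ Z^12, C_2 ≅ Z^6.

Boundary ∂_1: C_1 → C_0 maps an edge to its endpoints' difference, ∂[p,q] = q − p. For instance
  ∂BE = E − B.
The 6×12 boundary matrix has rank 5 and Smith normal form diag(1,1,1,1,1).

∂_2: C_2 → C_1 maps a triangle to the signed sum of its edges. For instance
  ∂BEG = EG − BG + BE,
  ∂ADF = DF − AF + AD.
The 12×6 boundary matrix has rank 6 and Smith normal form diag(1,1,1,1,1,1).

Reading off H_k = ker ∂_k / im ∂_{k+1}:

  H_2: rank ker ∂_2 − rank ∂_3 = (6 − 6) − 0 = 0, and there is no ∂_3, so H_2 ≅ 0.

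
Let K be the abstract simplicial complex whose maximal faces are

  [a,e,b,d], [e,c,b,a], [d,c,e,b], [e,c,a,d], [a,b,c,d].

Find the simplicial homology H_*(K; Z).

H_0 ≅ Z,  H_1 = 0,  H_2 = 0,  H_3 ≅ Z.

Take the total order a < b < c < d < e on the vertex set. Then K (dimension 3) consists of the simplices:

  0-simplices (5): a, b, c, d, e
  1-simplices (10): ab, ac, ad, ae, bc, bd, be, cd, ce, de
  2-simplices (10): abc, abd, abe, acd, ace, ade, bcd, bce, bde, cde
  3-simplices (5): abcd, abce, abde, acde, bcde

so the chain groups are C_0 ≅ Z^5, C_1 ≅ Z^10, C_2 ≅ Z^10, C_3 ≅ Z^5.

Boundary ∂_1: C_1 → C_0 sends each edge [p,q] (with p < q) to q − p. For instance
  ∂bd = d − b.
As a 5×10 matrix over Z this has rank 4, with invariant factors (1,1,1,1).

∂_2: C_2 → C_1 acts by ∂[p,q,r] = [q,r] − [p,r] + [p,q]. For instance
  ∂ade = de − ae + ad,
  ∂abd = bd − ad + ab.
This gives a 10×10 integer matrix of rank 6; reducing to Smith normal form yields diagonal entries (1,1,1,1,1,1).

∂_3: C_3 → C_2 sends each 3-simplex σ to the alternating sum Σ_i (−1)^i (σ with its i-th vertex removed). For instance
  ∂abde = bde − ade + abe − abd,
  ∂bcde = cde − bde + bce − bcd.
As a 10×5 matrix over Z this has rank 4, with invariant factors (1,1,1,1).

From H_k ≅ ker(∂_k) / im(∂_{k+1}) we obtain:

  H_0: rank C_0 − rank ∂_1 = 5 − 4 = 1, and the invariant factors of ∂_1 are all 1, so H_0 ≅ Z.
  H_1: rank ker ∂_1 − rank ∂_2 = (10 − 4) − 6 = 0, and the invariant factors of ∂_2 are all 1, so H_1 ≅ 0.
  H_2: rank ker ∂_2 − rank ∂_3 = (10 − 6) − 4 = 0, and the invariant factors of ∂_3 are all 1, so H_2 ≅ 0.
  H_3: rank ker ∂_3 − rank ∂_4 = (5 − 4) − 0 = 1, and there is no ∂_4, so H_3 ≅ Z.

(K is a triangulation of the 3-sphere S^3.)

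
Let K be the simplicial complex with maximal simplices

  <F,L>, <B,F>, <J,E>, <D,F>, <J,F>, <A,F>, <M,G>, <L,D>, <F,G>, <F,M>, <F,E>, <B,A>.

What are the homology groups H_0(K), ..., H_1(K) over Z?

H_0 ≅ Z,  H_1 ≅ Z^4.

Fix the vertex order A < B < D < E < F < G < J < L < M and write every simplex with vertices in increasing order. Then dim K = 1 and the simplices of K are:

  0-simplices (9): A, B, D, E, F, G, J, L, M
  1-simplices (12): AB, AF, BF, DF, DL, EF, EJ, FG, FJ, FL, FM, GM

giving chain groups C_0 ≅ Z^9, C_1 ≅ Z^12.

The boundary map ∂_1: C_1 → C_0 maps an edge to its endpoints' difference, ∂[p,q] = q − p.
As a 9×12 matrix over Z this has rank 8, with invariant factors (1,1,1,1,1,1,1,1).

Reading off H_k = ker ∂_k / im ∂_{k+1}:

  H_0: rank C_0 − rank ∂_1 = 9 − 8 = 1, and the invariant factors of ∂_1 are all 1, so H_0 = Z.
  H_1: rank ker ∂_1 − rank ∂_2 = (12 − 8) − 0 = 4, and there is no ∂_2, so H_1 = Z^4.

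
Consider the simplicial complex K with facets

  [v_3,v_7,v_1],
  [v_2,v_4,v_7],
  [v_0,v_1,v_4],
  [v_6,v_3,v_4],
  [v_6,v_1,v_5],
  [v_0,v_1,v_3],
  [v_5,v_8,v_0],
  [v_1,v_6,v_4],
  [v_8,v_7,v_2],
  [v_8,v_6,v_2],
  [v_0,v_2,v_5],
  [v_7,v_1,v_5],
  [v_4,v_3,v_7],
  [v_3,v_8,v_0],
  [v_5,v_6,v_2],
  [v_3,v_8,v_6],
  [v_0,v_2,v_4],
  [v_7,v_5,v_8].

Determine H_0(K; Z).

Take the total order v_0 < v_1 < v_2 < v_3 < v_4 < v_5 < v_6 < v_7 < v_8 on the vertex set. Then K (dimension 2) consists of the simplices:

  0-simplices (9): [v_0], [v_1], [v_2], [v_3], [v_4], [v_5], [v_6], [v_7], [v_8]
  1-simplices (27): (27 of them)
  2-simplices (18): (18 of them)

so the chain groups are C_0 ≅ Z^9, C_1 ≅ Z^27, C_2 ≅ Z^18.

The boundary map ∂_1: C_1 → C_0 maps an edge to its endpoints' difference, ∂[p,q] = q − p.
This gives a 9×27 integer matrix of rank 8; reducing to Smith normal form yields diagonal entries (1,1,1,1,1,1,1,1).

The boundary map ∂_2: C_2 → C_1 maps a triangle to the signed sum of its edges. For instance
  ∂[v_1,v_5,v_6] = [v_5,v_6] − [v_1,v_6] + [v_1,v_5],
  ∂[v_3,v_4,v_6] = [v_4,v_6] − [v_3,v_6] + [v_3,v_4].
The resulting 27×18 matrix has rank 18, and its Smith normal form has invariant factors (1,1,1,1,1,1,1,1,1,1,1,1,1,1,1,1,1,2).

Now H_k = ker ∂_k / im ∂_{k+1}, so:

  H_0: rank C_0 − rank ∂_1 = 9 − 8 = 1, and the invariant factors of ∂_1 are all 1, so H_0 = Z.

H_0 ≅ Z.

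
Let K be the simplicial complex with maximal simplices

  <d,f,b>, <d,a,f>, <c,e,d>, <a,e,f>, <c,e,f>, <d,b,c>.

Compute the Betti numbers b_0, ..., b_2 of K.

b_0 = 1, b_1 = 1, b_2 = 0.

K has 6 vertices, 12 edges, 6 triangles.
rank ∂_0 = 0, rank ∂_1 = 5 ⇒ b_0 = 6 − 0 − 5 = 1; all invariant factors of ∂_1 are 1 so no torsion. So H_0 = Z.
rank ∂_1 = 5, rank ∂_2 = 6 ⇒ b_1 = 12 − 5 − 6 = 1; all invariant factors of ∂_2 are 1 so no torsion. So H_1 = Z.
rank ∂_2 = 6, rank ∂_3 = 0 ⇒ b_2 = 6 − 6 − 0 = 0. So H_2 = 0.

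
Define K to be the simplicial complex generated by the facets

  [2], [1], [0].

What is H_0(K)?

H_0 ≅ Z^3.

We work with the vertex ordering 0 < 1 < 2. The simplices of K, each written with vertices in increasing order, are:

  0-simplices (3): [0], [1], [2]

giving chain groups C_0 ≅ Z^3.

Computing H_k = (kernel of ∂_k) / (image of ∂_{k+1}):

  H_0: rank C_0 − rank ∂_1 = 3 − 0 = 3, and there is no ∂_1, so H_0 = Z^3.

(K is a triangulation of a set of 3 points.)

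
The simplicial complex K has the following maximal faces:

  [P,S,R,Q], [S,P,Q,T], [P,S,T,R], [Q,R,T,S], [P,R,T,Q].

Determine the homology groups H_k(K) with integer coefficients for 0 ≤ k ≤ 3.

K has 5 vertices, 10 edges, 10 triangles, 5 3-simplices.
rank ∂_0 = 0, rank ∂_1 = 4 ⇒ b_0 = 5 − 0 − 4 = 1; all invariant factors of ∂_1 are 1 so no torsion. So H_0 ≅ Z.
rank ∂_1 = 4, rank ∂_2 = 6 ⇒ b_1 = 10 − 4 − 6 = 0; all invariant factors of ∂_2 are 1 so no torsion. So H_1 ≅ 0.
rank ∂_2 = 6, rank ∂_3 = 4 ⇒ b_2 = 10 − 6 − 4 = 0; all invariant factors of ∂_3 are 1 so no torsion. So H_2 ≅ 0.
rank ∂_3 = 4, rank ∂_4 = 0 ⇒ b_3 = 5 − 4 − 0 = 1. So H_3 ≅ Z.

H_0 ≅ Z,  H_1 = 0,  H_2 = 0,  H_3 ≅ Z.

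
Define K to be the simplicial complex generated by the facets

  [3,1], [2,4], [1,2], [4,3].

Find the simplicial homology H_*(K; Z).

Order the vertices as 1 < 2 < 3 < 4. Listing each simplex with vertices in this order, K has dimension 1 with simplices:

  0-simplices (4): [1], [2], [3], [4]
  1-simplices (4): [1,2], [1,3], [2,4], [3,4]

Hence C_0 ≅ Z^4, C_1 ≅ Z^4.

Boundary ∂_1: C_1 → C_0 maps an edge to its endpoints' difference, ∂[p,q] = q − p. For instance
  ∂[1,3] = [3] − [1].
As a 4×4 matrix over Z this has rank 3, with invariant factors (1,1,1).

Reading off H_k = ker ∂_k / im ∂_{k+1}:

  H_0: rank C_0 − rank ∂_1 = 4 − 3 = 1, and the invariant factors of ∂_1 are all 1, so H_0 = Z.
  H_1: rank ker ∂_1 − rank ∂_2 = (4 − 3) − 0 = 1, and there is no ∂_2, so H_1 = Z.

As a check, the Euler characteristic is 4 − 4 = 0, which agrees with 1 − 1 = 0.
(K is a triangulation of the circle S^1.)

H_0 ≅ Z,  H_1 ≅ Z.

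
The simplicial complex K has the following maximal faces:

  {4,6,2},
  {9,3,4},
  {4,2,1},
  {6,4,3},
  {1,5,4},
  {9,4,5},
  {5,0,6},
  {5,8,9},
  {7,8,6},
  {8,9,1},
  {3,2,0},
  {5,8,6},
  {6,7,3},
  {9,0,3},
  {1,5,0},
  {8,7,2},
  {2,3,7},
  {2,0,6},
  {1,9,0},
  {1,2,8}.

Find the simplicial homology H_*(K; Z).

H_0 = Z,  H_1 = Z ⊕ Z/2,  H_2 = 0.

We work with the vertex ordering 0 < 1 < 2 < 3 < 4 < 5 < 6 < 7 < 8 < 9. The simplices of K, each written with vertices in increasing order, are:

  0-simplices (10): [0], [1], [2], [3], [4], [5], [6], [7], [8], [9]
  1-simplices (30): (30 of them)
  2-simplices (20): (20 of them)

Hence C_0 ≅ Z^10, C_1 ≅ Z^30, C_2 ≅ Z^20.

∂_1: C_1 → C_0 is given by ∂[p,q] = [q] − [p].
This gives a 10×30 integer matrix of rank 9; reducing to Smith normal form yields diagonal entries (1,1,1,1,1,1,1,1,1).

∂_2: C_2 → C_1 sends each 2-simplex [p,q,r] to [q,r] − [p,r] + [p,q]. For instance
  ∂[3,4,6] = [4,6] − [3,6] + [3,4],
  ∂[5,8,9] = [8,9] − [5,9] + [5,8].
As a 30×20 matrix over Z this has rank 20, with invariant factors (1,1,1,1,1,1,1,1,1,1,1,1,1,1,1,1,1,1,1,2).

Reading off H_k = ker ∂_k / im ∂_{k+1}:

  H_0: rank C_0 − rank ∂_1 = 10 − 9 = 1, and the invariant factors of ∂_1 are all 1, so H_0 ≅ Z.
  H_1: rank ker ∂_1 − rank ∂_2 = (30 − 9) − 20 = 1, and ∂_2 has invariant factor 2 > 1, so H_1 ≅ Z ⊕ Z/2.
  H_2: rank ker ∂_2 − rank ∂_3 = (20 − 20) − 0 = 0, and there is no ∂_3, so H_2 ≅ 0.

As a check, the Euler characteristic is 10 − 30 + 20 = 0, which agrees with 1 − 1 + 0 = 0.
(K is a triangulation of the Klein bottle.)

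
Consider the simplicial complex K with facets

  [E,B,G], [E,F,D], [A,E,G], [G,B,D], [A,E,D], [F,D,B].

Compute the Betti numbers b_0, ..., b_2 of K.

b_0 = 1, b_1 = 1, b_2 = 0.

Take the total order A < B < D < E < F < G on the vertex set. Then K (dimension 2) consists of the simplices:

  0-simplices (6): A, B, D, E, F, G
  1-simplices (12): AD, AE, AG, BD, BE, BF, BG, DE, DF, DG, EF, EG
  2-simplices (6): ADE, AEG, BDF, BDG, BEG, DEF

giving chain groups C_0 ≅ Z^6, C_1 ≅ Z^12, C_2 ≅ Z^6.

Boundary ∂_1: C_1 → C_0 maps an edge to its endpoints' difference, ∂[p,q] = q − p. For instance
  ∂BF = F − B.
This gives a 6×12 integer matrix of rank 5; reducing to Smith normal form yields diagonal entries (1,1,1,1,1).

∂_2: C_2 → C_1 sends each 2-simplex [p,q,r] to [q,r] − [p,r] + [p,q]. For instance
  ∂AEG = EG − AG + AE,
  ∂BDG = DG − BG + BD.
As a 12×6 matrix over Z this has rank 6, with invariant factors (1,1,1,1,1,1).

Computing H_k = (kernel of ∂_k) / (image of ∂_{k+1}):

  H_0: rank C_0 − rank ∂_1 = 6 − 5 = 1, and the invariant factors of ∂_1 are all 1, so H_0 ≅ Z.
  H_1: rank ker ∂_1 − rank ∂_2 = (12 − 5) − 6 = 1, and the invariant factors of ∂_2 are all 1, so H_1 ≅ Z.
  H_2: rank ker ∂_2 − rank ∂_3 = (6 − 6) − 0 = 0, and there is no ∂_3, so H_2 ≅ 0.

As a check, the Euler characteristic is 6 − 12 + 6 = 0, which agrees with 1 − 1 + 0 = 0.

Hence the Betti numbers are b_0 = 1, b_1 = 1, b_2 = 0.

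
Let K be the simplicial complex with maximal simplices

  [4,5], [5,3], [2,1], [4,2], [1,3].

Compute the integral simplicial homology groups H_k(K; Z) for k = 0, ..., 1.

H_0 ≅ Z,  H_1 ≅ Z.

Order the vertices as 1 < 2 < 3 < 4 < 5. Listing each simplex with vertices in this order, K has dimension 1 with simplices:

  0-simplices (5): [1], [2], [3], [4], [5]
  1-simplices (5): [1,2], [1,3], [2,4], [3,5], [4,5]

Hence C_0 ≅ Z^5, C_1 ≅ Z^5.

∂_1: C_1 → C_0 sends each edge [p,q] (with p < q) to q − p. For instance
  ∂[1,3] = [3] − [1].
As a 5×5 matrix over Z this has rank 4, with invariant factors (1,1,1,1).

Now H_k = ker ∂_k / im ∂_{k+1}, so:

  H_0: rank C_0 − rank ∂_1 = 5 − 4 = 1, and the invariant factors of ∂_1 are all 1, so H_0 ≅ Z.
  H_1: rank ker ∂_1 − rank ∂_2 = (5 − 4) − 0 = 1, and there is no ∂_2, so H_1 ≅ Z.

(K is a triangulation of the circle S^1.)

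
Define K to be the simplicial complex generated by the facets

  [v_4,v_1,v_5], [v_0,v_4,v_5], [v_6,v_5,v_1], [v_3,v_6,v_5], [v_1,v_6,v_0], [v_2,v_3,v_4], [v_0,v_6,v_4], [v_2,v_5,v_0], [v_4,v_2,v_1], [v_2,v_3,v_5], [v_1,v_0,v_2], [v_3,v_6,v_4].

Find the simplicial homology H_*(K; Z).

K has 7 vertices, 18 edges, 12 triangles.
rank ∂_0 = 0, rank ∂_1 = 6 ⇒ b_0 = 7 − 0 − 6 = 1; all invariant factors of ∂_1 are 1 so no torsion. So H_0 ≅ Z.
rank ∂_1 = 6, rank ∂_2 = 12 ⇒ b_1 = 18 − 6 − 12 = 0; ∂_2 has invariant factor(s) [2] giving torsion. So H_1 ≅ Z/2Z.
rank ∂_2 = 12, rank ∂_3 = 0 ⇒ b_2 = 12 − 12 − 0 = 0. So H_2 ≅ 0.

H_0 = Z,  H_1 = Z/2Z,  H_2 = 0.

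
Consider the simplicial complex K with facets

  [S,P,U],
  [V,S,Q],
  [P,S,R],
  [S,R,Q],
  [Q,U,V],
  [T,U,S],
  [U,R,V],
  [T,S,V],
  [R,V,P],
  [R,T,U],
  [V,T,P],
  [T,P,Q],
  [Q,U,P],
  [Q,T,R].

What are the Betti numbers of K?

Order the vertices as P < Q < R < S < T < U < V. Listing each simplex with vertices in this order, K has dimension 2 with simplices:

  0-simplices (7): P, Q, R, S, T, U, V
  1-simplices (21): PQ, PR, PS, PT, PU, PV, QR, QS, QT, QU, QV, RS, RT, RU, RV, ST, SU, SV, TU, TV, UV
  2-simplices (14): PQT, PQU, PRS, PRV, PSU, PTV, QRS, QRT, QSV, QUV, RTU, RUV, STU, STV

so the chain groups are C_0 ≅ Z^7, C_1 ≅ Z^21, C_2 ≅ Z^14.

∂_1: C_1 → C_0 maps an edge to its endpoints' difference, ∂[p,q] = q − p.
As a 7×21 matrix over Z this has rank 6, with invariant factors (1,1,1,1,1,1).

∂_2: C_2 → C_1 maps a triangle to the signed sum of its edges. For instance
  ∂RTU = TU − RU + RT,
  ∂RUV = UV − RV + RU.
This gives a 21×14 integer matrix of rank 13; reducing to Smith normal form yields diagonal entries (1,1,1,1,1,1,1,1,1,1,1,1,1).

Computing H_k = (kernel of ∂_k) / (image of ∂_{k+1}):

  H_0: rank C_0 − rank ∂_1 = 7 − 6 = 1, and the invariant factors of ∂_1 are all 1, so H_0 = Z.
  H_1: rank ker ∂_1 − rank ∂_2 = (21 − 6) − 13 = 2, and the invariant factors of ∂_2 are all 1, so H_1 = Z^2.
  H_2: rank ker ∂_2 − rank ∂_3 = (14 − 13) − 0 = 1, and there is no ∂_3, so H_2 = Z.

Hence the Betti numbers are b_0 = 1, b_1 = 2, b_2 = 1.

b_0 = 1, b_1 = 2, b_2 = 1.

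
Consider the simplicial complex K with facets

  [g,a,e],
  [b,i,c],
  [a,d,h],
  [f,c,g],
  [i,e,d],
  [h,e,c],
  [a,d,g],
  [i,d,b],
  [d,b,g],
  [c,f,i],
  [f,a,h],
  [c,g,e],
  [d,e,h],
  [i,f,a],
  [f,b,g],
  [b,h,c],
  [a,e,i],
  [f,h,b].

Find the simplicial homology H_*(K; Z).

H_0 = Z,  H_1 = Z × Z/2,  H_2 = 0.

We work with the vertex ordering a < b < c < d < e < f < g < h < i. The simplices of K, each written with vertices in increasing order, are:

  0-simplices (9): a, b, c, d, e, f, g, h, i
  1-simplices (27): ad, ae, af, ag, ah, ai, bc, bd, bf, bg, bh, bi, ce, cf, cg, ch, ci, de, dg, dh, di, eg, eh, ei, fg, fh, fi
  2-simplices (18): adg, adh, aeg, aei, afh, afi, bch, bci, bdg, bdi, bfg, bfh, ceg, ceh, cfg, cfi, deh, dei

giving chain groups C_0 ≅ Z^9, C_1 ≅ Z^27, C_2 ≅ Z^18.

Boundary ∂_1: C_1 → C_0 is given by ∂[p,q] = [q] − [p]. For instance
  ∂bi = i − b.
This gives a 9×27 integer matrix of rank 8; reducing to Smith normal form yields diagonal entries (1,1,1,1,1,1,1,1).

∂_2: C_2 → C_1 maps a triangle to the signed sum of its edges. For instance
  ∂bdg = dg − bg + bd,
  ∂afh = fh − ah + af.
As a 27×18 matrix over Z this has rank 18, with invariant factors (1,1,1,1,1,1,1,1,1,1,1,1,1,1,1,1,1,2).

Computing H_k = (kernel of ∂_k) / (image of ∂_{k+1}):

  H_0: rank C_0 − rank ∂_1 = 9 − 8 = 1, and the invariant factors of ∂_1 are all 1, so H_0 = Z.
  H_1: rank ker ∂_1 − rank ∂_2 = (27 − 8) − 18 = 1, and ∂_2 has invariant factor 2 > 1, so H_1 = Z × Z/2.
  H_2: rank ker ∂_2 − rank ∂_3 = (18 − 18) − 0 = 0, and there is no ∂_3, so H_2 = 0.

As a check, the Euler characteristic is 9 − 27 + 18 = 0, which agrees with 1 − 1 + 0 = 0.
(K is a triangulation of the Klein bottle.)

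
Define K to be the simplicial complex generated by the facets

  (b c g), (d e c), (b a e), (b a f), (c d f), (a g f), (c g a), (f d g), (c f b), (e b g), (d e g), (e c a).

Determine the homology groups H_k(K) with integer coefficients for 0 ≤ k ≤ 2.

Order the vertices as a < b < c < d < e < f < g. Listing each simplex with vertices in this order, K has dimension 2 with simplices:

  0-simplices (7): a, b, c, d, e, f, g
  1-simplices (18): ab, ac, ae, af, ag, bc, be, bf, bg, cd, ce, cf, cg, de, df, dg, eg, fg
  2-simplices (12): abe, abf, ace, acg, afg, bcf, bcg, beg, cde, cdf, deg, dfg

Hence C_0 ≅ Z^7, C_1 ≅ Z^18, C_2 ≅ Z^12.

∂_1: C_1 → C_0 maps an edge to its endpoints' difference, ∂[p,q] = q − p. For instance
  ∂ac = c − a.
This gives a 7×18 integer matrix of rank 6; reducing to Smith normal form yields diagonal entries (1,1,1,1,1,1).

The boundary map ∂_2: C_2 → C_1 sends each 2-simplex [p,q,r] to [q,r] − [p,r] + [p,q]. For instance
  ∂cde = de − ce + cd,
  ∂bcf = cf − bf + bc.
The 18×12 boundary matrix has rank 12 and Smith normal form diag(1,1,1,1,1,1,1,1,1,1,1,2).

Now H_k = ker ∂_k / im ∂_{k+1}, so:

  H_0: rank C_0 − rank ∂_1 = 7 − 6 = 1, and the invariant factors of ∂_1 are all 1, so H_0 = Z.
  H_1: rank ker ∂_1 − rank ∂_2 = (18 − 6) − 12 = 0, and ∂_2 has invariant factor 2 > 1, so H_1 = Z/2Z.
  H_2: rank ker ∂_2 − rank ∂_3 = (12 − 12) − 0 = 0, and there is no ∂_3, so H_2 = 0.

(K is a triangulation of the real projective plane RP^2.)

H_0 = Z,  H_1 = Z/2Z,  H_2 = 0.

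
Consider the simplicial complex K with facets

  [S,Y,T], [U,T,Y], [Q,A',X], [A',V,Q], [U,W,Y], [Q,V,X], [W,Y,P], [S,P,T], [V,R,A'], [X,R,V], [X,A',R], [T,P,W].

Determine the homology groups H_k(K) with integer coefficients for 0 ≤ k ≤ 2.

We work with the vertex ordering P < Q < R < S < T < U < V < W < X < Y < A'. The simplices of K, each written with vertices in increasing order, are:

  0-simplices (11): [P], [Q], [R], [S], [T], [U], [V], [W], [X], [Y], [A']
  1-simplices (21): [P,S], [P,T], [P,W], [P,Y], [Q,V], [Q,X], [Q,A'], [R,V], [R,X], [R,A'], [S,T], [S,Y], [T,U], [T,W], [T,Y], [U,W], [U,Y], [V,X], [V,A'], [W,Y], [X,A']
  2-simplices (12): [P,S,T], [P,T,W], [P,W,Y], [Q,V,X], [Q,V,A'], [Q,X,A'], [R,V,X], [R,V,A'], [R,X,A'], [S,T,Y], [T,U,Y], [U,W,Y]

Hence C_0 ≅ Z^11, C_1 ≅ Z^21, C_2 ≅ Z^12.

Boundary ∂_1: C_1 → C_0 sends each edge [p,q] (with p < q) to q − p.
The resulting 11×21 matrix has rank 9, and its Smith normal form has invariant factors (1,1,1,1,1,1,1,1,1).

Boundary ∂_2: C_2 → C_1 acts by ∂[p,q,r] = [q,r] − [p,r] + [p,q]. For instance
  ∂[P,T,W] = [T,W] − [P,W] + [P,T],
  ∂[P,S,T] = [S,T] − [P,T] + [P,S].
This gives a 21×12 integer matrix of rank 11; reducing to Smith normal form yields diagonal entries (1,1,1,1,1,1,1,1,1,1,1).

Now H_k = ker ∂_k / im ∂_{k+1}, so:

  H_0: rank C_0 − rank ∂_1 = 11 − 9 = 2, and the invariant factors of ∂_1 are all 1, so H_0 ≅ Z^2.
  H_1: rank ker ∂_1 − rank ∂_2 = (21 − 9) − 11 = 1, and the invariant factors of ∂_2 are all 1, so H_1 ≅ Z.
  H_2: rank ker ∂_2 − rank ∂_3 = (12 − 11) − 0 = 1, and there is no ∂_3, so H_2 ≅ Z.

(K is a triangulation of the disjoint union of the 2-sphere S^2 and the cylinder S^1 x I.)

H_0 = Z^2,  H_1 = Z,  H_2 = Z.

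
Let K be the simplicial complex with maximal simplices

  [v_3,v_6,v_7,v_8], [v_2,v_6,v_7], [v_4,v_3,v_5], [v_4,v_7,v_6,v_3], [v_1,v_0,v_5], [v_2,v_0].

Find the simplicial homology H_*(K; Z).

H_0 ≅ Z,  H_1 ≅ Z,  H_2 = 0,  H_3 = 0.

K has 9 vertices, 17 edges, 10 triangles, 2 3-simplices.
rank ∂_0 = 0, rank ∂_1 = 8 ⇒ b_0 = 9 − 0 − 8 = 1; all invariant factors of ∂_1 are 1 so no torsion. So H_0 = Z.
rank ∂_1 = 8, rank ∂_2 = 8 ⇒ b_1 = 17 − 8 − 8 = 1; all invariant factors of ∂_2 are 1 so no torsion. So H_1 = Z.
rank ∂_2 = 8, rank ∂_3 = 2 ⇒ b_2 = 10 − 8 − 2 = 0; all invariant factors of ∂_3 are 1 so no torsion. So H_2 = 0.
rank ∂_3 = 2, rank ∂_4 = 0 ⇒ b_3 = 2 − 2 − 0 = 0. So H_3 = 0.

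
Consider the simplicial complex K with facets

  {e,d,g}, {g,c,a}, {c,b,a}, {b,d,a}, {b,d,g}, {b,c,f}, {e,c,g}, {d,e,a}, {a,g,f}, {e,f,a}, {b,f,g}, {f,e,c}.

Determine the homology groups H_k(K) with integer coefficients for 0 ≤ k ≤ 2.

H_0 ≅ Z,  H_1 ≅ Z/2Z,  H_2 = 0.

We work with the vertex ordering a < b < c < d < e < f < g. The simplices of K, each written with vertices in increasing order, are:

  0-simplices (7): a, b, c, d, e, f, g
  1-simplices (18): ab, ac, ad, ae, af, ag, bc, bd, bf, bg, ce, cf, cg, de, dg, ef, eg, fg
  2-simplices (12): abc, abd, acg, ade, aef, afg, bcf, bdg, bfg, cef, ceg, deg

Hence C_0 ≅ Z^7, C_1 ≅ Z^18, C_2 ≅ Z^12.

The boundary map ∂_1: C_1 → C_0 sends each edge [p,q] (with p < q) to q − p.
The 7×18 boundary matrix has rank 6 and Smith normal form diag(1,1,1,1,1,1).

The boundary map ∂_2: C_2 → C_1 acts by ∂[p,q,r] = [q,r] − [p,r] + [p,q]. For instance
  ∂afg = fg − ag + af,
  ∂abd = bd − ad + ab.
This gives a 18×12 integer matrix of rank 12; reducing to Smith normal form yields diagonal entries (1,1,1,1,1,1,1,1,1,1,1,2).

Now H_k = ker ∂_k / im ∂_{k+1}, so:

  H_0: rank C_0 − rank ∂_1 = 7 − 6 = 1, and the invariant factors of ∂_1 are all 1, so H_0 = Z.
  H_1: rank ker ∂_1 − rank ∂_2 = (18 − 6) − 12 = 0, and ∂_2 has invariant factor 2 > 1, so H_1 = Z/2Z.
  H_2: rank ker ∂_2 − rank ∂_3 = (12 − 12) − 0 = 0, and there is no ∂_3, so H_2 = 0.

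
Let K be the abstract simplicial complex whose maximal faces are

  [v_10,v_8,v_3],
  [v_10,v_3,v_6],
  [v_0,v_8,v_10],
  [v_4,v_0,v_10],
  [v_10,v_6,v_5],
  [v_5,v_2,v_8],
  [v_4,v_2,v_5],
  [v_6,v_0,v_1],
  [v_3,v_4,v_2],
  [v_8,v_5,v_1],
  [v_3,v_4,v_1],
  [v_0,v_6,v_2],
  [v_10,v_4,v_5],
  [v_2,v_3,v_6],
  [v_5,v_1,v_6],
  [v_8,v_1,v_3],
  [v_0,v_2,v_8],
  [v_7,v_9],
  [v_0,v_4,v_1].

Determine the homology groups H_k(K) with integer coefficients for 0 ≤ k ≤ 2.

We work with the vertex ordering v_0 < v_1 < v_2 < v_3 < v_4 < v_5 < v_6 < v_7 < v_8 < v_9 < v_10. The simplices of K, each written with vertices in increasing order, are:

  0-simplices (11): [v_0], [v_1], [v_2], [v_3], [v_4], [v_5], [v_6], [v_7], [v_8], [v_9], [v_10]
  1-simplices (28): (28 of them)
  2-simplices (18): (18 of them)

Hence C_0 ≅ Z^11, C_1 ≅ Z^28, C_2 ≅ Z^18.

∂_1: C_1 → C_0 maps an edge to its endpoints' difference, ∂[p,q] = q − p. For instance
  ∂[v_4,v_10] = [v_10] − [v_4].
The resulting 11×28 matrix has rank 9, and its Smith normal form has invariant factors (1,1,1,1,1,1,1,1,1).

The boundary map ∂_2: C_2 → C_1 sends each 2-simplex [p,q,r] to [q,r] − [p,r] + [p,q]. For instance
  ∂[v_0,v_2,v_8] = [v_2,v_8] − [v_0,v_8] + [v_0,v_2],
  ∂[v_0,v_1,v_6] = [v_1,v_6] − [v_0,v_6] + [v_0,v_1].
The 28×18 boundary matrix has rank 17 and Smith normal form diag(1,1,1,1,1,1,1,1,1,1,1,1,1,1,1,1,1).

Now H_k = ker ∂_k / im ∂_{k+1}, so:

  H_0: rank C_0 − rank ∂_1 = 11 − 9 = 2, and the invariant factors of ∂_1 are all 1, so H_0 = Z^2.
  H_1: rank ker ∂_1 − rank ∂_2 = (28 − 9) − 17 = 2, and the invariant factors of ∂_2 are all 1, so H_1 = Z^2.
  H_2: rank ker ∂_2 − rank ∂_3 = (18 − 17) − 0 = 1, and there is no ∂_3, so H_2 = Z.

H_0 = Z^2,  H_1 = Z^2,  H_2 = Z.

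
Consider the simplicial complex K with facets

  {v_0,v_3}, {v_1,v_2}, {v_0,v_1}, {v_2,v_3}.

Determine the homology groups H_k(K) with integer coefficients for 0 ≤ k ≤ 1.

H_0 = Z,  H_1 = Z.

K has 4 vertices, 4 edges.
rank ∂_0 = 0, rank ∂_1 = 3 ⇒ b_0 = 4 − 0 − 3 = 1; all invariant factors of ∂_1 are 1 so no torsion. So H_0 = Z.
rank ∂_1 = 3, rank ∂_2 = 0 ⇒ b_1 = 4 − 3 − 0 = 1. So H_1 = Z.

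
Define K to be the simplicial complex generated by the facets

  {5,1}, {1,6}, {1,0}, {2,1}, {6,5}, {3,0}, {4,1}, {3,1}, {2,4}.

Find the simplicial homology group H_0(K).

H_0 = Z.

Fix the vertex order 0 < 1 < 2 < 3 < 4 < 5 < 6 and write every simplex with vertices in increasing order. Then dim K = 1 and the simplices of K are:

  0-simplices (7): [0], [1], [2], [3], [4], [5], [6]
  1-simplices (9): [0,1], [0,3], [1,2], [1,3], [1,4], [1,5], [1,6], [2,4], [5,6]

giving chain groups C_0 ≅ Z^7, C_1 ≅ Z^9.

∂_1: C_1 → C_0 sends each edge [p,q] (with p < q) to q − p. For instance
  ∂[1,4] = [4] − [1].
This gives a 7×9 integer matrix of rank 6; reducing to Smith normal form yields diagonal entries (1,1,1,1,1,1).

Now H_k = ker ∂_k / im ∂_{k+1}, so:

  H_0: rank C_0 − rank ∂_1 = 7 − 6 = 1, and the invariant factors of ∂_1 are all 1, so H_0 ≅ Z.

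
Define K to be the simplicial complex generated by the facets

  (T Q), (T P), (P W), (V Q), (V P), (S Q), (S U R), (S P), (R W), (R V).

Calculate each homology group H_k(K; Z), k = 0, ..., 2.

Take the total order P < Q < R < S < T < U < V < W on the vertex set. Then K (dimension 2) consists of the simplices:

  0-simplices (8): P, Q, R, S, T, U, V, W
  1-simplices (12): PS, PT, PV, PW, QS, QT, QV, RS, RU, RV, RW, SU
  2-simplices (1): RSU

giving chain groups C_0 ≅ Z^8, C_1 ≅ Z^12, C_2 ≅ Z^1.

The boundary map ∂_1: C_1 → C_0 is given by ∂[p,q] = [q] − [p].
As a 8×12 matrix over Z this has rank 7, with invariant factors (1,1,1,1,1,1,1).

∂_2: C_2 → C_1 maps a triangle to the signed sum of its edges. For instance
  ∂RSU = SU − RU + RS.
As a 12×1 matrix over Z this has rank 1, with invariant factors (1).

Reading off H_k = ker ∂_k / im ∂_{k+1}:

  H_0: rank C_0 − rank ∂_1 = 8 − 7 = 1, and the invariant factors of ∂_1 are all 1, so H_0 ≅ Z.
  H_1: rank ker ∂_1 − rank ∂_2 = (12 − 7) − 1 = 4, and the invariant factors of ∂_2 are all 1, so H_1 ≅ Z^4.
  H_2: rank ker ∂_2 − rank ∂_3 = (1 − 1) − 0 = 0, and there is no ∂_3, so H_2 ≅ 0.

H_0 ≅ Z,  H_1 ≅ Z^4,  H_2 = 0.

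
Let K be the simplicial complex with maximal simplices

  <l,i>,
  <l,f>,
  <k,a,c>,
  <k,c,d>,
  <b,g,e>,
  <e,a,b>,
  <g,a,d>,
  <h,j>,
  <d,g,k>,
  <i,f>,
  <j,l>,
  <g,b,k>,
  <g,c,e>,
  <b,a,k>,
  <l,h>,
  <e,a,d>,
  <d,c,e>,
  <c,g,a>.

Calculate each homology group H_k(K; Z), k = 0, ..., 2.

H_0 ≅ Z^2,  H_1 ≅ Z^2 ⊕ Z_2,  H_2 = 0.

Order the vertices as a < b < c < d < e < f < g < h < i < j < k < l. Listing each simplex with vertices in this order, K has dimension 2 with simplices:

  0-simplices (12): a, b, c, d, e, f, g, h, i, j, k, l
  1-simplices (24): ab, ac, ad, ae, ag, ak, be, bg, bk, cd, ce, cg, ck, de, dg, dk, eg, fi, fl, gk, hj, hl, il, jl
  2-simplices (12): abe, abk, acg, ack, ade, adg, beg, bgk, cde, cdk, ceg, dgk

so the chain groups are C_0 ≅ Z^12, C_1 ≅ Z^24, C_2 ≅ Z^12.

The boundary map ∂_1: C_1 → C_0 maps an edge to its endpoints' difference, ∂[p,q] = q − p. For instance
  ∂ab = b − a.
The resulting 12×24 matrix has rank 10, and its Smith normal form has invariant factors (1,1,1,1,1,1,1,1,1,1).

∂_2: C_2 → C_1 maps a triangle to the signed sum of its edges. For instance
  ∂bgk = gk − bk + bg,
  ∂abe = be − ae + ab.
As a 24×12 matrix over Z this has rank 12, with invariant factors (1,1,1,1,1,1,1,1,1,1,1,2).

Reading off H_k = ker ∂_k / im ∂_{k+1}:

  H_0: rank C_0 − rank ∂_1 = 12 − 10 = 2, and the invariant factors of ∂_1 are all 1, so H_0 = Z^2.
  H_1: rank ker ∂_1 − rank ∂_2 = (24 − 10) − 12 = 2, and ∂_2 has invariant factor 2 > 1, so H_1 = Z^2 ⊕ Z_2.
  H_2: rank ker ∂_2 − rank ∂_3 = (12 − 12) − 0 = 0, and there is no ∂_3, so H_2 = 0.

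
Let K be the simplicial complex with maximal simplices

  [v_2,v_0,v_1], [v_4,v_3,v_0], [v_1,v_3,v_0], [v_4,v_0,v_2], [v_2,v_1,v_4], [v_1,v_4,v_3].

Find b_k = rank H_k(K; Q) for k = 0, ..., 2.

b_0 = 1, b_1 = 0, b_2 = 1.

Order the vertices as v_0 < v_1 < v_2 < v_3 < v_4. Listing each simplex with vertices in this order, K has dimension 2 with simplices:

  0-simplices (5): [v_0], [v_1], [v_2], [v_3], [v_4]
  1-simplices (9): [v_0,v_1], [v_0,v_2], [v_0,v_3], [v_0,v_4], [v_1,v_2], [v_1,v_3], [v_1,v_4], [v_2,v_4], [v_3,v_4]
  2-simplices (6): [v_0,v_1,v_2], [v_0,v_1,v_3], [v_0,v_2,v_4], [v_0,v_3,v_4], [v_1,v_2,v_4], [v_1,v_3,v_4]

so the chain groups are C_0 ≅ Z^5, C_1 ≅ Z^9, C_2 ≅ Z^6.

∂_1: C_1 → C_0 is given by ∂[p,q] = [q] − [p]. For instance
  ∂[v_1,v_4] = [v_4] − [v_1].
As a 5×9 matrix over Z this has rank 4, with invariant factors (1,1,1,1).

The boundary map ∂_2: C_2 → C_1 maps a triangle to the signed sum of its edges. For instance
  ∂[v_1,v_3,v_4] = [v_3,v_4] − [v_1,v_4] + [v_1,v_3],
  ∂[v_1,v_2,v_4] = [v_2,v_4] − [v_1,v_4] + [v_1,v_2].
The resulting 9×6 matrix has rank 5, and its Smith normal form has invariant factors (1,1,1,1,1).

From H_k ≅ ker(∂_k) / im(∂_{k+1}) we obtain:

  H_0: rank C_0 − rank ∂_1 = 5 − 4 = 1, and the invariant factors of ∂_1 are all 1, so H_0 ≅ Z.
  H_1: rank ker ∂_1 − rank ∂_2 = (9 − 4) − 5 = 0, and the invariant factors of ∂_2 are all 1, so H_1 ≅ 0.
  H_2: rank ker ∂_2 − rank ∂_3 = (6 − 5) − 0 = 1, and there is no ∂_3, so H_2 ≅ Z.

As a check, the Euler characteristic is 5 − 9 + 6 = 2, which agrees with 1 − 0 + 1 = 2.

Hence the Betti numbers are b_0 = 1, b_1 = 0, b_2 = 1.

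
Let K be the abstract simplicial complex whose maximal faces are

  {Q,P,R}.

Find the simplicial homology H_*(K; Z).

Take the total order P < Q < R on the vertex set. Then K (dimension 2) consists of the simplices:

  0-simplices (3): P, Q, R
  1-simplices (3): PQ, PR, QR
  2-simplices (1): PQR

giving chain groups C_0 ≅ Z^3, C_1 ≅ Z^3, C_2 ≅ Z^1.

The boundary map ∂_1: C_1 → C_0 is given by ∂[p,q] = [q] − [p].
As a 3×3 matrix over Z this has rank 2, with invariant factors (1,1).

Boundary ∂_2: C_2 → C_1 sends each 2-simplex [p,q,r] to [q,r] − [p,r] + [p,q]. For instance
  ∂PQR = QR − PR + PQ.
The resulting 3×1 matrix has rank 1, and its Smith normal form has invariant factors (1).

Reading off H_k = ker ∂_k / im ∂_{k+1}:

  H_0: rank C_0 − rank ∂_1 = 3 − 2 = 1, and the invariant factors of ∂_1 are all 1, so H_0 ≅ Z.
  H_1: rank ker ∂_1 − rank ∂_2 = (3 − 2) − 1 = 0, and the invariant factors of ∂_2 are all 1, so H_1 ≅ 0.
  H_2: rank ker ∂_2 − rank ∂_3 = (1 − 1) − 0 = 0, and there is no ∂_3, so H_2 ≅ 0.

(K is a triangulation of the 2-simplex.)

H_0 ≅ Z,  H_1 = 0,  H_2 = 0.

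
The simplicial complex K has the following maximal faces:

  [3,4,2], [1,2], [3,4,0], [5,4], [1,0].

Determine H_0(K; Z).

Order the vertices as 0 < 1 < 2 < 3 < 4 < 5. Listing each simplex with vertices in this order, K has dimension 2 with simplices:

  0-simplices (6): [0], [1], [2], [3], [4], [5]
  1-simplices (8): [0,1], [0,3], [0,4], [1,2], [2,3], [2,4], [3,4], [4,5]
  2-simplices (2): [0,3,4], [2,3,4]

giving chain groups C_0 ≅ Z^6, C_1 ≅ Z^8, C_2 ≅ Z^2.

The boundary map ∂_1: C_1 → C_0 is given by ∂[p,q] = [q] − [p]. For instance
  ∂[1,2] = [2] − [1].
The 6×8 boundary matrix has rank 5 and Smith normal form diag(1,1,1,1,1).

∂_2: C_2 → C_1 acts by ∂[p,q,r] = [q,r] − [p,r] + [p,q]. For instance
  ∂[0,3,4] = [3,4] − [0,4] + [0,3],
  ∂[2,3,4] = [3,4] − [2,4] + [2,3].
The resulting 8×2 matrix has rank 2, and its Smith normal form has invariant factors (1,1).

Computing H_k = (kernel of ∂_k) / (image of ∂_{k+1}):

  H_0: rank C_0 − rank ∂_1 = 6 − 5 = 1, and the invariant factors of ∂_1 are all 1, so H_0 ≅ Z.

H_0 ≅ Z.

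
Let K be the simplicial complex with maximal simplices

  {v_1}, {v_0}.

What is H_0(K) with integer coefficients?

We work with the vertex ordering v_0 < v_1. The simplices of K, each written with vertices in increasing order, are:

  0-simplices (2): [v_0], [v_1]

giving chain groups C_0 ≅ Z^2.

Reading off H_k = ker ∂_k / im ∂_{k+1}:

  H_0: rank C_0 − rank ∂_1 = 2 − 0 = 2, and there is no ∂_1, so H_0 ≅ Z^2.

(K is a triangulation of a set of 2 points.)

H_0 = Z^2.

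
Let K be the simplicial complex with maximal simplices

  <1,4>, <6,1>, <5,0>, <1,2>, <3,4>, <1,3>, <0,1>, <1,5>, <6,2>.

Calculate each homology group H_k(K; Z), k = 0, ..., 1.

H_0 = Z,  H_1 = Z^3.

Take the total order 0 < 1 < 2 < 3 < 4 < 5 < 6 on the vertex set. Then K (dimension 1) consists of the simplices:

  0-simplices (7): [0], [1], [2], [3], [4], [5], [6]
  1-simplices (9): [0,1], [0,5], [1,2], [1,3], [1,4], [1,5], [1,6], [2,6], [3,4]

so the chain groups are C_0 ≅ Z^7, C_1 ≅ Z^9.

Boundary ∂_1: C_1 → C_0 is given by ∂[p,q] = [q] − [p]. For instance
  ∂[0,1] = [1] − [0].
As a 7×9 matrix over Z this has rank 6, with invariant factors (1,1,1,1,1,1).

Reading off H_k = ker ∂_k / im ∂_{k+1}:

  H_0: rank C_0 − rank ∂_1 = 7 − 6 = 1, and the invariant factors of ∂_1 are all 1, so H_0 ≅ Z.
  H_1: rank ker ∂_1 − rank ∂_2 = (9 − 6) − 0 = 3, and there is no ∂_2, so H_1 ≅ Z^3.

As a check, the Euler characteristic is 7 − 9 = -2, which agrees with 1 − 3 = -2.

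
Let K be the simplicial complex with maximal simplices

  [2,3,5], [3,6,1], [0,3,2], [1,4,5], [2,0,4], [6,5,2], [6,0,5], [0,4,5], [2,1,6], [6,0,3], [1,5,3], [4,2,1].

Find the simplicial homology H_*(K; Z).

H_0 ≅ Z,  H_1 ≅ Z/2Z,  H_2 = 0.

Take the total order 0 < 1 < 2 < 3 < 4 < 5 < 6 on the vertex set. Then K (dimension 2) consists of the simplices:

  0-simplices (7): [0], [1], [2], [3], [4], [5], [6]
  1-simplices (18): [0,2], [0,3], [0,4], [0,5], [0,6], [1,2], [1,3], [1,4], [1,5], [1,6], [2,3], [2,4], [2,5], [2,6], [3,5], [3,6], [4,5], [5,6]
  2-simplices (12): [0,2,3], [0,2,4], [0,3,6], [0,4,5], [0,5,6], [1,2,4], [1,2,6], [1,3,5], [1,3,6], [1,4,5], [2,3,5], [2,5,6]

Hence C_0 ≅ Z^7, C_1 ≅ Z^18, C_2 ≅ Z^12.

The boundary map ∂_1: C_1 → C_0 maps an edge to its endpoints' difference, ∂[p,q] = q − p. For instance
  ∂[2,6] = [6] − [2].
This gives a 7×18 integer matrix of rank 6; reducing to Smith normal form yields diagonal entries (1,1,1,1,1,1).

Boundary ∂_2: C_2 → C_1 acts by ∂[p,q,r] = [q,r] − [p,r] + [p,q]. For instance
  ∂[2,3,5] = [3,5] − [2,5] + [2,3],
  ∂[2,5,6] = [5,6] − [2,6] + [2,5].
As a 18×12 matrix over Z this has rank 12, with invariant factors (1,1,1,1,1,1,1,1,1,1,1,2).

From H_k ≅ ker(∂_k) / im(∂_{k+1}) we obtain:

  H_0: rank C_0 − rank ∂_1 = 7 − 6 = 1, and the invariant factors of ∂_1 are all 1, so H_0 ≅ Z.
  H_1: rank ker ∂_1 − rank ∂_2 = (18 − 6) − 12 = 0, and ∂_2 has invariant factor 2 > 1, so H_1 ≅ Z/2Z.
  H_2: rank ker ∂_2 − rank ∂_3 = (12 − 12) − 0 = 0, and there is no ∂_3, so H_2 ≅ 0.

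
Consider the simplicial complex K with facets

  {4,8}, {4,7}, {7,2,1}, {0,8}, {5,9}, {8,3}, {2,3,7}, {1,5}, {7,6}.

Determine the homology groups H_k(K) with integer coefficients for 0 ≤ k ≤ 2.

K has 10 vertices, 12 edges, 2 triangles.
rank ∂_0 = 0, rank ∂_1 = 9 ⇒ b_0 = 10 − 0 − 9 = 1; all invariant factors of ∂_1 are 1 so no torsion. So H_0 ≅ Z.
rank ∂_1 = 9, rank ∂_2 = 2 ⇒ b_1 = 12 − 9 − 2 = 1; all invariant factors of ∂_2 are 1 so no torsion. So H_1 ≅ Z.
rank ∂_2 = 2, rank ∂_3 = 0 ⇒ b_2 = 2 − 2 − 0 = 0. So H_2 ≅ 0.

H_0 = Z,  H_1 = Z,  H_2 = 0.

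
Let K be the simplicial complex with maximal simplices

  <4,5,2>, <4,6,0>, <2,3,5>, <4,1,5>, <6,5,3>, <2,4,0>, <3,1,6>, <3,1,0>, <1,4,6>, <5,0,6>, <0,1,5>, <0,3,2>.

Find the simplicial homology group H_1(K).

Order the vertices as 0 < 1 < 2 < 3 < 4 < 5 < 6. Listing each simplex with vertices in this order, K has dimension 2 with simplices:

  0-simplices (7): [0], [1], [2], [3], [4], [5], [6]
  1-simplices (18): [0,1], [0,2], [0,3], [0,4], [0,5], [0,6], [1,3], [1,4], [1,5], [1,6], [2,3], [2,4], [2,5], [3,5], [3,6], [4,5], [4,6], [5,6]
  2-simplices (12): [0,1,3], [0,1,5], [0,2,3], [0,2,4], [0,4,6], [0,5,6], [1,3,6], [1,4,5], [1,4,6], [2,3,5], [2,4,5], [3,5,6]

giving chain groups C_0 ≅ Z^7, C_1 ≅ Z^18, C_2 ≅ Z^12.

The boundary map ∂_1: C_1 → C_0 maps an edge to its endpoints' difference, ∂[p,q] = q − p. For instance
  ∂[0,6] = [6] − [0].
As a 7×18 matrix over Z this has rank 6, with invariant factors (1,1,1,1,1,1).

The boundary map ∂_2: C_2 → C_1 sends each 2-simplex [p,q,r] to [q,r] − [p,r] + [p,q]. For instance
  ∂[0,1,3] = [1,3] − [0,3] + [0,1],
  ∂[3,5,6] = [5,6] − [3,6] + [3,5].
The 18×12 boundary matrix has rank 12 and Smith normal form diag(1,1,1,1,1,1,1,1,1,1,1,2).

Now H_k = ker ∂_k / im ∂_{k+1}, so:

  H_1: rank ker ∂_1 − rank ∂_2 = (18 − 6) − 12 = 0, and ∂_2 has invariant factor 2 > 1, so H_1 = Z/2.

H_1 ≅ Z/2.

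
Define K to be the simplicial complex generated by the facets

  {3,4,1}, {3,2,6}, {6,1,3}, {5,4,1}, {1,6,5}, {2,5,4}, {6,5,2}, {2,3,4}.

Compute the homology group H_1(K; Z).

Order the vertices as 1 < 2 < 3 < 4 < 5 < 6. Listing each simplex with vertices in this order, K has dimension 2 with simplices:

  0-simplices (6): [1], [2], [3], [4], [5], [6]
  1-simplices (12): [1,3], [1,4], [1,5], [1,6], [2,3], [2,4], [2,5], [2,6], [3,4], [3,6], [4,5], [5,6]
  2-simplices (8): [1,3,4], [1,3,6], [1,4,5], [1,5,6], [2,3,4], [2,3,6], [2,4,5], [2,5,6]

giving chain groups C_0 ≅ Z^6, C_1 ≅ Z^12, C_2 ≅ Z^8.

Boundary ∂_1: C_1 → C_0 sends each edge [p,q] (with p < q) to q − p. For instance
  ∂[1,6] = [6] − [1].
As a 6×12 matrix over Z this has rank 5, with invariant factors (1,1,1,1,1).

Boundary ∂_2: C_2 → C_1 acts by ∂[p,q,r] = [q,r] − [p,r] + [p,q]. For instance
  ∂[1,5,6] = [5,6] − [1,6] + [1,5],
  ∂[2,3,4] = [3,4] − [2,4] + [2,3].
The resulting 12×8 matrix has rank 7, and its Smith normal form has invariant factors (1,1,1,1,1,1,1).

Computing H_k = (kernel of ∂_k) / (image of ∂_{k+1}):

  H_1: rank ker ∂_1 − rank ∂_2 = (12 − 5) − 7 = 0, and the invariant factors of ∂_2 are all 1, so H_1 ≅ 0.

(K is a triangulation of the 2-sphere S^2.)

H_1 ≅ 0.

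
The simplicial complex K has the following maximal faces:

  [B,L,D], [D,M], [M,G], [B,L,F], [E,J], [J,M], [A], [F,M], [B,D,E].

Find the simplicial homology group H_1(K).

We work with the vertex ordering A < B < D < E < F < G < J < L < M. The simplices of K, each written with vertices in increasing order, are:

  0-simplices (9): A, B, D, E, F, G, J, L, M
  1-simplices (12): BD, BE, BF, BL, DE, DL, DM, EJ, FL, FM, GM, JM
  2-simplices (3): BDE, BDL, BFL

Hence C_0 ≅ Z^9, C_1 ≅ Z^12, C_2 ≅ Z^3.

Boundary ∂_1: C_1 → C_0 maps an edge to its endpoints' difference, ∂[p,q] = q − p.
The 9×12 boundary matrix has rank 7 and Smith normal form diag(1,1,1,1,1,1,1).

The boundary map ∂_2: C_2 → C_1 sends each 2-simplex [p,q,r] to [q,r] − [p,r] + [p,q]. For instance
  ∂BDL = DL − BL + BD,
  ∂BDE = DE − BE + BD.
As a 12×3 matrix over Z this has rank 3, with invariant factors (1,1,1).

Now H_k = ker ∂_k / im ∂_{k+1}, so:

  H_1: rank ker ∂_1 − rank ∂_2 = (12 − 7) − 3 = 2, and the invariant factors of ∂_2 are all 1, so H_1 = Z^2.

H_1 ≅ Z^2.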